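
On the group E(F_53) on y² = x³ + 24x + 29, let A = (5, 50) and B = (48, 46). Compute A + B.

(5, 50) + (48, 46). λ = (46 - 50)/(48 - 5) ≡ 49/43 mod 53. 43⁻¹ ≡ 37 (mod 53) since 43·37 = 1591 ≡ 1, so λ ≡ 11.
  x = λ² - 5 - 48 = 121 - 53 ≡ 15; y = λ·(5 - 15) - 50 ≡ 52. → (15, 52)

(15, 52)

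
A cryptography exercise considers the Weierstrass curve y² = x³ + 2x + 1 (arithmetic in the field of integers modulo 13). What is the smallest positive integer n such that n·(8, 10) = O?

8

2P: tangent at (8, 10): λ = (3·8² + 2)/(2·10) ≡ 12/7. 7⁻¹ ≡ 2 (mod 13) since 7·2 = 14 ≡ 1, so λ ≡ 12·2 ≡ 11.
  x = λ² - 8 - 8 = 121 - 16 ≡ 1; y = λ·(8 - 1) - 10 ≡ 2. → (1, 2)
3P: (1, 2) + (8, 10). λ = (10 - 2)/(8 - 1) ≡ 8/7 mod 13. 7⁻¹ ≡ 2 (mod 13) since 7·2 = 14 ≡ 1, so λ ≡ 3.
  x = λ² - 1 - 8 = 9 - 9 ≡ 0; y = λ·(1 - 0) - 2 ≡ 1. → (0, 1)
4P: (0, 1) + (8, 10). λ = (10 - 1)/(8 - 0) ≡ 9/8 mod 13. 8⁻¹ ≡ 5 (mod 13), so λ ≡ 6.
  x = λ² - 0 - 8 = 36 - 8 ≡ 2; y = λ·(0 - 2) - 1 ≡ 0. → (2, 0)
5P: (2, 0) + (8, 10). λ = (10 - 0)/(8 - 2) ≡ 10/6 mod 13. 6⁻¹ ≡ 11 (mod 13) since 6·11 = 66 ≡ 1, so λ ≡ 6.
  x = λ² - 2 - 8 = 36 - 10 ≡ 0; y = λ·(2 - 0) - 0 ≡ 12. → (0, 12)
6P: (0, 12) + (8, 10). λ = (10 - 12)/(8 - 0) ≡ 11/8 mod 13. 8⁻¹ ≡ 5 (mod 13) since 8·5 = 40 ≡ 1, so λ ≡ 3.
  x = λ² - 0 - 8 = 9 - 8 ≡ 1; y = λ·(0 - 1) - 12 ≡ 11. → (1, 11)
7P: (1, 11) + (8, 10). λ = (10 - 11)/(8 - 1) ≡ 12/7 mod 13. 7⁻¹ ≡ 2 (mod 13), so λ ≡ 11.
  x = λ² - 1 - 8 = 121 - 9 ≡ 8; y = λ·(1 - 8) - 11 ≡ 3. → (8, 3)
8P: (8, 3) + (8, 10): same x and y₁ ≡ -y₂, so the sum is O.
8P = O, so the order is 8.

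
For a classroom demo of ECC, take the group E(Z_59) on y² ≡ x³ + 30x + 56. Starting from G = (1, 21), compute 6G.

Double-and-add on 6 = (110)₂. Start with G = (1, 21) for the leading 1-bit.
double: tangent at (1, 21): λ = (3·1² + 30)/(2·21) ≡ 33/42. 42⁻¹ ≡ 52 (mod 59), so λ ≡ 33·52 ≡ 5.
  x = λ² - 1 - 1 = 25 - 2 ≡ 23; y = λ·(1 - 23) - 21 ≡ 46. → (23, 46)
add G: (23, 46) + (1, 21). λ = (21 - 46)/(1 - 23) ≡ 34/37 mod 59. 37⁻¹ ≡ 8 (mod 59) since 37·8 = 296 ≡ 1, so λ ≡ 36.
  x = λ² - 23 - 1 = 1296 - 24 ≡ 33; y = λ·(23 - 33) - 46 ≡ 7. → (33, 7)
double: tangent at (33, 7): λ = (3·33² + 30)/(2·7) ≡ 52/14. 14⁻¹ ≡ 38 (mod 59) since 14·38 = 532 ≡ 1, so λ ≡ 52·38 ≡ 29.
  x = λ² - 33 - 33 = 841 - 66 ≡ 8; y = λ·(33 - 8) - 7 ≡ 10. → (8, 10)

(8, 10)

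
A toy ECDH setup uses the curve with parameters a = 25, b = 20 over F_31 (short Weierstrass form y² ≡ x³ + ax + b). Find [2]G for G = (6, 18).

tangent at (6, 18): λ = (3·6² + 25)/(2·18) ≡ 9/5. 5⁻¹ ≡ 25 (mod 31) since 5·25 = 125 ≡ 1, so λ ≡ 9·25 ≡ 8.
  x = λ² - 6 - 6 = 64 - 12 ≡ 21; y = λ·(6 - 21) - 18 ≡ 17. → (21, 17)

(21, 17)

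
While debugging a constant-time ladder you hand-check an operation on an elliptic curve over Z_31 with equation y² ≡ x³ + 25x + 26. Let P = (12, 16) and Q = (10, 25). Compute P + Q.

(12, 16) + (10, 25). λ = (25 - 16)/(10 - 12) ≡ 9/29 mod 31. 29⁻¹ ≡ 15 (mod 31) since 29·15 = 435 ≡ 1, so λ ≡ 11.
  x = λ² - 12 - 10 = 121 - 22 ≡ 6; y = λ·(12 - 6) - 16 ≡ 19. → (6, 19)

(6, 19)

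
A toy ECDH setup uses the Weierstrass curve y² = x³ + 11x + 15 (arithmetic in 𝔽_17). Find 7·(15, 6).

(5, 12)

Write P = (15, 6).
Double-and-add on 7 = (111)₂. Start with P = (15, 6) for the leading 1-bit.
double: tangent at (15, 6): λ = (3·15² + 11)/(2·6) ≡ 6/12. 12⁻¹ ≡ 10 (mod 17), so λ ≡ 6·10 ≡ 9.
  x = λ² - 15 - 15 = 81 - 30 ≡ 0; y = λ·(15 - 0) - 6 ≡ 10. → (0, 10)
add P: (0, 10) + (15, 6). λ = (6 - 10)/(15 - 0) ≡ 13/15 mod 17. 15⁻¹ ≡ 8 (mod 17) since 15·8 = 120 ≡ 1, so λ ≡ 2.
  x = λ² - 0 - 15 = 4 - 15 ≡ 6; y = λ·(0 - 6) - 10 ≡ 12. → (6, 12)
double: tangent at (6, 12): λ = (3·6² + 11)/(2·12) ≡ 0/7. 7⁻¹ ≡ 5 (mod 17) since 7·5 = 35 ≡ 1, so λ ≡ 0·5 ≡ 0.
  x = λ² - 6 - 6 = 0 - 12 ≡ 5; y = λ·(6 - 5) - 12 ≡ 5. → (5, 5)
add P: (5, 5) + (15, 6). λ = (6 - 5)/(15 - 5) ≡ 1/10 mod 17. 10⁻¹ ≡ 12 (mod 17) since 10·12 = 120 ≡ 1, so λ ≡ 12.
  x = λ² - 5 - 15 = 144 - 20 ≡ 5; y = λ·(5 - 5) - 5 ≡ 12. → (5, 12)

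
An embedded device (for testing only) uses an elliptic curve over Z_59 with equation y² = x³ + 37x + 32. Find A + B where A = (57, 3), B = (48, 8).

(57, 3) + (48, 8). λ = (8 - 3)/(48 - 57) ≡ 5/50 mod 59. 50⁻¹ ≡ 13 (mod 59) since 50·13 = 650 ≡ 1, so λ ≡ 6.
  x = λ² - 57 - 48 = 36 - 105 ≡ 49; y = λ·(57 - 49) - 3 ≡ 45. → (49, 45)

(49, 45)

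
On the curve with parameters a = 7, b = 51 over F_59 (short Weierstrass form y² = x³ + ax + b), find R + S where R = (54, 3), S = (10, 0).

(21, 14)

(54, 3) + (10, 0). λ = (0 - 3)/(10 - 54) ≡ 56/15 mod 59. 15⁻¹ ≡ 4 (mod 59), so λ ≡ 47.
  x = λ² - 54 - 10 = 2209 - 64 ≡ 21; y = λ·(54 - 21) - 3 ≡ 14. → (21, 14)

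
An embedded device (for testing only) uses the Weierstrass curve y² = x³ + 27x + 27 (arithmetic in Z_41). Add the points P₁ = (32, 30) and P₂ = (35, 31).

(6, 6)

(32, 30) + (35, 31). λ = (31 - 30)/(35 - 32) ≡ 1/3 mod 41. 3⁻¹ ≡ 14 (mod 41) since 3·14 = 42 ≡ 1, so λ ≡ 14.
  x = λ² - 32 - 35 = 196 - 67 ≡ 6; y = λ·(32 - 6) - 30 ≡ 6. → (6, 6)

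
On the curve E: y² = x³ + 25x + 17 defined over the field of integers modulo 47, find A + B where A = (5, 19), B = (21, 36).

(37, 41)

(5, 19) + (21, 36). λ = (36 - 19)/(21 - 5) ≡ 17/16 mod 47. 16⁻¹ ≡ 3 (mod 47), so λ ≡ 4.
  x = λ² - 5 - 21 = 16 - 26 ≡ 37; y = λ·(5 - 37) - 19 ≡ 41. → (37, 41)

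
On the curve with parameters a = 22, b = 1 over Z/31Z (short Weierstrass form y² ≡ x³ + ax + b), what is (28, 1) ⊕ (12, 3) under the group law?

(28, 1) + (12, 3). λ = (3 - 1)/(12 - 28) ≡ 2/15 mod 31. 15⁻¹ ≡ 29 (mod 31), so λ ≡ 27.
  x = λ² - 28 - 12 = 729 - 40 ≡ 7; y = λ·(28 - 7) - 1 ≡ 8. → (7, 8)

(7, 8)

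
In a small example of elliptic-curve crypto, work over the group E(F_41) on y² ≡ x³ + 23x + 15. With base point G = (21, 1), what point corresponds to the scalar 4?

(16, 16)

Double-and-add on 4 = (100)₂. Start with G = (21, 1) for the leading 1-bit.
double: tangent at (21, 1): λ = (3·21² + 23)/(2·1) ≡ 34/2. 2⁻¹ ≡ 21 (mod 41) since 2·21 = 42 ≡ 1, so λ ≡ 34·21 ≡ 17.
  x = λ² - 21 - 21 = 289 - 42 ≡ 1; y = λ·(21 - 1) - 1 ≡ 11. → (1, 11)
double: tangent at (1, 11): λ = (3·1² + 23)/(2·11) ≡ 26/22. 22⁻¹ ≡ 28 (mod 41), so λ ≡ 26·28 ≡ 31.
  x = λ² - 1 - 1 = 961 - 2 ≡ 16; y = λ·(1 - 16) - 11 ≡ 16. → (16, 16)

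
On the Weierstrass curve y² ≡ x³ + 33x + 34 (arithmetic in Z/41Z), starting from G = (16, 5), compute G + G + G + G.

Repeated addition: build up to 4G.
2G: tangent at (16, 5): λ = (3·16² + 33)/(2·5) ≡ 22/10. 10⁻¹ ≡ 37 (mod 41), so λ ≡ 22·37 ≡ 35.
  x = λ² - 16 - 16 = 1225 - 32 ≡ 4; y = λ·(16 - 4) - 5 ≡ 5. → (4, 5)
3G: (4, 5) + (16, 5). λ = (5 - 5)/(16 - 4) ≡ 0/12 mod 41. 12⁻¹ ≡ 24 (mod 41) since 12·24 = 288 ≡ 1, so λ ≡ 0.
  x = λ² - 4 - 16 = 0 - 20 ≡ 21; y = λ·(4 - 21) - 5 ≡ 36. → (21, 36)
4G: (21, 36) + (16, 5). λ = (5 - 36)/(16 - 21) ≡ 10/36 mod 41. 36⁻¹ ≡ 8 (mod 41), so λ ≡ 39.
  x = λ² - 21 - 16 = 1521 - 37 ≡ 8; y = λ·(21 - 8) - 36 ≡ 20. → (8, 20)

(8, 20)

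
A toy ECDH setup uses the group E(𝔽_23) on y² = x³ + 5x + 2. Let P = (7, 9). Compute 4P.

Repeated addition: build up to 4P.
2P: tangent at (7, 9): λ = (3·7² + 5)/(2·9) ≡ 14/18. 18⁻¹ ≡ 9 (mod 23), so λ ≡ 14·9 ≡ 11.
  x = λ² - 7 - 7 = 121 - 14 ≡ 15; y = λ·(7 - 15) - 9 ≡ 18. → (15, 18)
3P: (15, 18) + (7, 9). λ = (9 - 18)/(7 - 15) ≡ 14/15 mod 23. 15⁻¹ ≡ 20 (mod 23), so λ ≡ 4.
  x = λ² - 15 - 7 = 16 - 22 ≡ 17; y = λ·(15 - 17) - 18 ≡ 20. → (17, 20)
4P: (17, 20) + (7, 9). λ = (9 - 20)/(7 - 17) ≡ 12/13 mod 23. 13⁻¹ ≡ 16 (mod 23), so λ ≡ 8.
  x = λ² - 17 - 7 = 64 - 24 ≡ 17; y = λ·(17 - 17) - 20 ≡ 3. → (17, 3)

(17, 3)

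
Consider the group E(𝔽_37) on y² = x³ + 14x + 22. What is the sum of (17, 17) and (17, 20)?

The two points share x = 17 and their y-coordinates satisfy 17 + 20 ≡ 0 (mod 37), so they are inverses. Their sum is O.

O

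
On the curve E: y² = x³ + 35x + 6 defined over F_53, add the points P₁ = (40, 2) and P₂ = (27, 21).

(38, 44)

(40, 2) + (27, 21). λ = (21 - 2)/(27 - 40) ≡ 19/40 mod 53. 40⁻¹ ≡ 4 (mod 53) since 40·4 = 160 ≡ 1, so λ ≡ 23.
  x = λ² - 40 - 27 = 529 - 67 ≡ 38; y = λ·(40 - 38) - 2 ≡ 44. → (38, 44)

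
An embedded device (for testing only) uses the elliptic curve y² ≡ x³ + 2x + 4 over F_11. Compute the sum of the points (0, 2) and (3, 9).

(0, 9)

(0, 2) + (3, 9). λ = (9 - 2)/(3 - 0) ≡ 7/3 mod 11. 3⁻¹ ≡ 4 (mod 11), so λ ≡ 6.
  x = λ² - 0 - 3 = 36 - 3 ≡ 0; y = λ·(0 - 0) - 2 ≡ 9. → (0, 9)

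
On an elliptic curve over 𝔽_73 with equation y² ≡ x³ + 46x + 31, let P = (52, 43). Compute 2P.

(18, 11)

tangent at (52, 43): λ = (3·52² + 46)/(2·43) ≡ 55/13. 13⁻¹ ≡ 45 (mod 73) since 13·45 = 585 ≡ 1, so λ ≡ 55·45 ≡ 66.
  x = λ² - 52 - 52 = 4356 - 104 ≡ 18; y = λ·(52 - 18) - 43 ≡ 11. → (18, 11)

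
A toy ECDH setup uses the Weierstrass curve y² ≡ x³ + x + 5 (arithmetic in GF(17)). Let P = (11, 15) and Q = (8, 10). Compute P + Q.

(14, 14)

(11, 15) + (8, 10). λ = (10 - 15)/(8 - 11) ≡ 12/14 mod 17. 14⁻¹ ≡ 11 (mod 17) since 14·11 = 154 ≡ 1, so λ ≡ 13.
  x = λ² - 11 - 8 = 169 - 19 ≡ 14; y = λ·(11 - 14) - 15 ≡ 14. → (14, 14)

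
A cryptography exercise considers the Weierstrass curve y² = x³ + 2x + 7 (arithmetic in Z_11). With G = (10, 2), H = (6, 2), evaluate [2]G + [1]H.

(7, 1)

First 2G:
Repeated addition: build up to 2G.
2G: tangent at (10, 2): λ = (3·10² + 2)/(2·2) ≡ 5/4. 4⁻¹ ≡ 3 (mod 11) since 4·3 = 12 ≡ 1, so λ ≡ 5·3 ≡ 4.
  x = λ² - 10 - 10 = 16 - 20 ≡ 7; y = λ·(10 - 7) - 2 ≡ 10. → (7, 10)
2G = (7, 10).
Finally 2G + H:
(7, 10) + (6, 2). λ = (2 - 10)/(6 - 7) ≡ 3/10 mod 11. 10⁻¹ ≡ 10 (mod 11), so λ ≡ 8.
  x = λ² - 7 - 6 = 64 - 13 ≡ 7; y = λ·(7 - 7) - 10 ≡ 1. → (7, 1)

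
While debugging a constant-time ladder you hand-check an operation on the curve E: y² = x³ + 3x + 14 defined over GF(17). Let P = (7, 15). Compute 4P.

Repeated addition: build up to 4P.
2P: tangent at (7, 15): λ = (3·7² + 3)/(2·15) ≡ 14/13. 13⁻¹ ≡ 4 (mod 17), so λ ≡ 14·4 ≡ 5.
  x = λ² - 7 - 7 = 25 - 14 ≡ 11; y = λ·(7 - 11) - 15 ≡ 16. → (11, 16)
3P: (11, 16) + (7, 15). λ = (15 - 16)/(7 - 11) ≡ 16/13 mod 17. 13⁻¹ ≡ 4 (mod 17) since 13·4 = 52 ≡ 1, so λ ≡ 13.
  x = λ² - 11 - 7 = 169 - 18 ≡ 15; y = λ·(11 - 15) - 16 ≡ 0. → (15, 0)
4P: (15, 0) + (7, 15). λ = (15 - 0)/(7 - 15) ≡ 15/9 mod 17. 9⁻¹ ≡ 2 (mod 17) since 9·2 = 18 ≡ 1, so λ ≡ 13.
  x = λ² - 15 - 7 = 169 - 22 ≡ 11; y = λ·(15 - 11) - 0 ≡ 1. → (11, 1)

(11, 1)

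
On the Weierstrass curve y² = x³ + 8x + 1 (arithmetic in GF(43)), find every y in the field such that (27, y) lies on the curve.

x³ + 8x + 1 = 19900 ≡ 34 (mod 43).
34 is a non-residue mod 43; no y exists.

none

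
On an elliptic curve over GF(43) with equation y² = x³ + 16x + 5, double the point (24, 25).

(5, 34)

tangent at (24, 25): λ = (3·24² + 16)/(2·25) ≡ 24/7. 7⁻¹ ≡ 37 (mod 43), so λ ≡ 24·37 ≡ 28.
  x = λ² - 24 - 24 = 784 - 48 ≡ 5; y = λ·(24 - 5) - 25 ≡ 34. → (5, 34)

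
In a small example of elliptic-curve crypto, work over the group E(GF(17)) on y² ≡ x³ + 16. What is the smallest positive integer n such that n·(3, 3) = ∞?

9

2P: tangent at (3, 3): λ = (3·3² + 0)/(2·3) ≡ 10/6. 6⁻¹ ≡ 3 (mod 17) since 6·3 = 18 ≡ 1, so λ ≡ 10·3 ≡ 13.
  x = λ² - 3 - 3 = 169 - 6 ≡ 10; y = λ·(3 - 10) - 3 ≡ 8. → (10, 8)
3P: (10, 8) + (3, 3). λ = (3 - 8)/(3 - 10) ≡ 12/10 mod 17. 10⁻¹ ≡ 12 (mod 17), so λ ≡ 8.
  x = λ² - 10 - 3 = 64 - 13 ≡ 0; y = λ·(10 - 0) - 8 ≡ 4. → (0, 4)
4P: (0, 4) + (3, 3). λ = (3 - 4)/(3 - 0) ≡ 16/3 mod 17. 3⁻¹ ≡ 6 (mod 17), so λ ≡ 11.
  x = λ² - 0 - 3 = 121 - 3 ≡ 16; y = λ·(0 - 16) - 4 ≡ 7. → (16, 7)
5P: (16, 7) + (3, 3). λ = (3 - 7)/(3 - 16) ≡ 13/4 mod 17. 4⁻¹ ≡ 13 (mod 17), so λ ≡ 16.
  x = λ² - 16 - 3 = 256 - 19 ≡ 16; y = λ·(16 - 16) - 7 ≡ 10. → (16, 10)
6P: (16, 10) + (3, 3). λ = (3 - 10)/(3 - 16) ≡ 10/4 mod 17. 4⁻¹ ≡ 13 (mod 17) since 4·13 = 52 ≡ 1, so λ ≡ 11.
  x = λ² - 16 - 3 = 121 - 19 ≡ 0; y = λ·(16 - 0) - 10 ≡ 13. → (0, 13)
7P: (0, 13) + (3, 3). λ = (3 - 13)/(3 - 0) ≡ 7/3 mod 17. 3⁻¹ ≡ 6 (mod 17) since 3·6 = 18 ≡ 1, so λ ≡ 8.
  x = λ² - 0 - 3 = 64 - 3 ≡ 10; y = λ·(0 - 10) - 13 ≡ 9. → (10, 9)
8P: (10, 9) + (3, 3). λ = (3 - 9)/(3 - 10) ≡ 11/10 mod 17. 10⁻¹ ≡ 12 (mod 17) since 10·12 = 120 ≡ 1, so λ ≡ 13.
  x = λ² - 10 - 3 = 169 - 13 ≡ 3; y = λ·(10 - 3) - 9 ≡ 14. → (3, 14)
9P: (3, 14) + (3, 3): same x and y₁ ≡ -y₂, so the sum is ∞.
9P = ∞, so the order is 9.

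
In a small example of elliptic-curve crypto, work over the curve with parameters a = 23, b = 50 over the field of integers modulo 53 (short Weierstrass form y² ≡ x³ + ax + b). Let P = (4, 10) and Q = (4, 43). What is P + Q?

The two points share x = 4 and their y-coordinates satisfy 10 + 43 ≡ 0 (mod 53), so they are inverses. Their sum is 𝒪.

O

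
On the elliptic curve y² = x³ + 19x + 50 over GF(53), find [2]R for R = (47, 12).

(2, 34)

tangent at (47, 12): λ = (3·47² + 19)/(2·12) ≡ 21/24. 24⁻¹ ≡ 42 (mod 53), so λ ≡ 21·42 ≡ 34.
  x = λ² - 47 - 47 = 1156 - 94 ≡ 2; y = λ·(47 - 2) - 12 ≡ 34. → (2, 34)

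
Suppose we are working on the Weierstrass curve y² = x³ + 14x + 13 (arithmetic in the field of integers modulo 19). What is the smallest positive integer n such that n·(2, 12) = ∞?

12

2P: tangent at (2, 12): λ = (3·2² + 14)/(2·12) ≡ 7/5. 5⁻¹ ≡ 4 (mod 19), so λ ≡ 7·4 ≡ 9.
  x = λ² - 2 - 2 = 81 - 4 ≡ 1; y = λ·(2 - 1) - 12 ≡ 16. → (1, 16)
3P: (1, 16) + (2, 12). λ = (12 - 16)/(2 - 1) ≡ 15/1 mod 19. 1⁻¹ ≡ 1 (mod 19), so λ ≡ 15.
  x = λ² - 1 - 2 = 225 - 3 ≡ 13; y = λ·(1 - 13) - 16 ≡ 13. → (13, 13)
4P: (13, 13) + (2, 12). λ = (12 - 13)/(2 - 13) ≡ 18/8 mod 19. 8⁻¹ ≡ 12 (mod 19), so λ ≡ 7.
  x = λ² - 13 - 2 = 49 - 15 ≡ 15; y = λ·(13 - 15) - 13 ≡ 11. → (15, 11)
5P: (15, 11) + (2, 12). λ = (12 - 11)/(2 - 15) ≡ 1/6 mod 19. 6⁻¹ ≡ 16 (mod 19), so λ ≡ 16.
  x = λ² - 15 - 2 = 256 - 17 ≡ 11; y = λ·(15 - 11) - 11 ≡ 15. → (11, 15)
6P: (11, 15) + (2, 12). λ = (12 - 15)/(2 - 11) ≡ 16/10 mod 19. 10⁻¹ ≡ 2 (mod 19), so λ ≡ 13.
  x = λ² - 11 - 2 = 169 - 13 ≡ 4; y = λ·(11 - 4) - 15 ≡ 0. → (4, 0)
7P: (4, 0) + (2, 12). λ = (12 - 0)/(2 - 4) ≡ 12/17 mod 19. 17⁻¹ ≡ 9 (mod 19) since 17·9 = 153 ≡ 1, so λ ≡ 13.
  x = λ² - 4 - 2 = 169 - 6 ≡ 11; y = λ·(4 - 11) - 0 ≡ 4. → (11, 4)
8P: (11, 4) + (2, 12). λ = (12 - 4)/(2 - 11) ≡ 8/10 mod 19. 10⁻¹ ≡ 2 (mod 19), so λ ≡ 16.
  x = λ² - 11 - 2 = 256 - 13 ≡ 15; y = λ·(11 - 15) - 4 ≡ 8. → (15, 8)
9P: (15, 8) + (2, 12). λ = (12 - 8)/(2 - 15) ≡ 4/6 mod 19. 6⁻¹ ≡ 16 (mod 19) since 6·16 = 96 ≡ 1, so λ ≡ 7.
  x = λ² - 15 - 2 = 49 - 17 ≡ 13; y = λ·(15 - 13) - 8 ≡ 6. → (13, 6)
10P: (13, 6) + (2, 12). λ = (12 - 6)/(2 - 13) ≡ 6/8 mod 19. 8⁻¹ ≡ 12 (mod 19), so λ ≡ 15.
  x = λ² - 13 - 2 = 225 - 15 ≡ 1; y = λ·(13 - 1) - 6 ≡ 3. → (1, 3)
11P: (1, 3) + (2, 12). λ = (12 - 3)/(2 - 1) ≡ 9/1 mod 19. 1⁻¹ ≡ 1 (mod 19), so λ ≡ 9.
  x = λ² - 1 - 2 = 81 - 3 ≡ 2; y = λ·(1 - 2) - 3 ≡ 7. → (2, 7)
12P: (2, 7) + (2, 12): same x and y₁ ≡ -y₂, so the sum is ∞.
12P = ∞, so the order is 12.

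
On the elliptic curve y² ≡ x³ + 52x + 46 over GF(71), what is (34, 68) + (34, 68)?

(28, 33)

tangent at (34, 68): λ = (3·34² + 52)/(2·68) ≡ 41/65. 65⁻¹ ≡ 59 (mod 71), so λ ≡ 41·59 ≡ 5.
  x = λ² - 34 - 34 = 25 - 68 ≡ 28; y = λ·(34 - 28) - 68 ≡ 33. → (28, 33)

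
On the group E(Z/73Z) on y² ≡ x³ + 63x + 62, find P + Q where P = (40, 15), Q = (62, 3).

(63, 44)

(40, 15) + (62, 3). λ = (3 - 15)/(62 - 40) ≡ 61/22 mod 73. 22⁻¹ ≡ 10 (mod 73), so λ ≡ 26.
  x = λ² - 40 - 62 = 676 - 102 ≡ 63; y = λ·(40 - 63) - 15 ≡ 44. → (63, 44)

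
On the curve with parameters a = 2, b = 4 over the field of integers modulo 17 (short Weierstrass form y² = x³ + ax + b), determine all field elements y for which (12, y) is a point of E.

x³ + 2x + 4 = 1756 ≡ 5 (mod 17).
5 is a non-residue mod 17; no y exists.

none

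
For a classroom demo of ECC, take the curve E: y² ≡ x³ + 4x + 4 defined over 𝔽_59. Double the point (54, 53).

tangent at (54, 53): λ = (3·54² + 4)/(2·53) ≡ 20/47. 47⁻¹ ≡ 54 (mod 59), so λ ≡ 20·54 ≡ 18.
  x = λ² - 54 - 54 = 324 - 108 ≡ 39; y = λ·(54 - 39) - 53 ≡ 40. → (39, 40)

(39, 40)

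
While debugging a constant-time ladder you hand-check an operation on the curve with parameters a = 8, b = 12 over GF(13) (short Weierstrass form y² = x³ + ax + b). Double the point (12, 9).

tangent at (12, 9): λ = (3·12² + 8)/(2·9) ≡ 11/5. 5⁻¹ ≡ 8 (mod 13) since 5·8 = 40 ≡ 1, so λ ≡ 11·8 ≡ 10.
  x = λ² - 12 - 12 = 100 - 24 ≡ 11; y = λ·(12 - 11) - 9 ≡ 1. → (11, 1)

(11, 1)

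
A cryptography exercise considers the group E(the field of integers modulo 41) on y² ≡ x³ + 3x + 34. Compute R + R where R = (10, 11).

(30, 8)

tangent at (10, 11): λ = (3·10² + 3)/(2·11) ≡ 16/22. 22⁻¹ ≡ 28 (mod 41) since 22·28 = 616 ≡ 1, so λ ≡ 16·28 ≡ 38.
  x = λ² - 10 - 10 = 1444 - 20 ≡ 30; y = λ·(10 - 30) - 11 ≡ 8. → (30, 8)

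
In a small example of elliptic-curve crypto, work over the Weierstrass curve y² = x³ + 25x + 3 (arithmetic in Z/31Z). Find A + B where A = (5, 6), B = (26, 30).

(5, 6) + (26, 30). λ = (30 - 6)/(26 - 5) ≡ 24/21 mod 31. 21⁻¹ ≡ 3 (mod 31) since 21·3 = 63 ≡ 1, so λ ≡ 10.
  x = λ² - 5 - 26 = 100 - 31 ≡ 7; y = λ·(5 - 7) - 6 ≡ 5. → (7, 5)

(7, 5)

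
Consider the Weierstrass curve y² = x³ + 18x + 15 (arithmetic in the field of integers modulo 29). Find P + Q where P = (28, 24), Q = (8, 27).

(28, 24) + (8, 27). λ = (27 - 24)/(8 - 28) ≡ 3/9 mod 29. 9⁻¹ ≡ 13 (mod 29), so λ ≡ 10.
  x = λ² - 28 - 8 = 100 - 36 ≡ 6; y = λ·(28 - 6) - 24 ≡ 22. → (6, 22)

(6, 22)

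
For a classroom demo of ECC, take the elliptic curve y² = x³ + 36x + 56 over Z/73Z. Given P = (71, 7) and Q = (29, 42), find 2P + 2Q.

First 2P:
Repeated addition: build up to 2P.
2P: tangent at (71, 7): λ = (3·71² + 36)/(2·7) ≡ 48/14. 14⁻¹ ≡ 47 (mod 73) since 14·47 = 658 ≡ 1, so λ ≡ 48·47 ≡ 66.
  x = λ² - 71 - 71 = 4356 - 142 ≡ 53; y = λ·(71 - 53) - 7 ≡ 13. → (53, 13)
2P = (53, 13).
Next 2Q:
Repeated addition: build up to 2Q.
2Q: tangent at (29, 42): λ = (3·29² + 36)/(2·42) ≡ 4/11. 11⁻¹ ≡ 20 (mod 73), so λ ≡ 4·20 ≡ 7.
  x = λ² - 29 - 29 = 49 - 58 ≡ 64; y = λ·(29 - 64) - 42 ≡ 5. → (64, 5)
2Q = (64, 5).
Finally 2P + 2Q:
(53, 13) + (64, 5). λ = (5 - 13)/(64 - 53) ≡ 65/11 mod 73. 11⁻¹ ≡ 20 (mod 73), so λ ≡ 59.
  x = λ² - 53 - 64 = 3481 - 117 ≡ 6; y = λ·(53 - 6) - 13 ≡ 59. → (6, 59)

(6, 59)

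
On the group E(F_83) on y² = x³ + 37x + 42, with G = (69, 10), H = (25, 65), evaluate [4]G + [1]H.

(56, 39)

First 4G:
Repeated addition: build up to 4G.
2G: tangent at (69, 10): λ = (3·69² + 37)/(2·10) ≡ 44/20. 20⁻¹ ≡ 54 (mod 83), so λ ≡ 44·54 ≡ 52.
  x = λ² - 69 - 69 = 2704 - 138 ≡ 76; y = λ·(69 - 76) - 10 ≡ 41. → (76, 41)
3G: (76, 41) + (69, 10). λ = (10 - 41)/(69 - 76) ≡ 52/76 mod 83. 76⁻¹ ≡ 71 (mod 83), so λ ≡ 40.
  x = λ² - 76 - 69 = 1600 - 145 ≡ 44; y = λ·(76 - 44) - 41 ≡ 77. → (44, 77)
4G: (44, 77) + (69, 10). λ = (10 - 77)/(69 - 44) ≡ 16/25 mod 83. 25⁻¹ ≡ 10 (mod 83), so λ ≡ 77.
  x = λ² - 44 - 69 = 5929 - 113 ≡ 6; y = λ·(44 - 6) - 77 ≡ 27. → (6, 27)
4G = (6, 27).
Finally 4G + H:
(6, 27) + (25, 65). λ = (65 - 27)/(25 - 6) ≡ 38/19 mod 83. 19⁻¹ ≡ 35 (mod 83) since 19·35 = 665 ≡ 1, so λ ≡ 2.
  x = λ² - 6 - 25 = 4 - 31 ≡ 56; y = λ·(6 - 56) - 27 ≡ 39. → (56, 39)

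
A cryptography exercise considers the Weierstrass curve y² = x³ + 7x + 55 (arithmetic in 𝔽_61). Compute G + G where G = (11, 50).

(35, 32)

tangent at (11, 50): λ = (3·11² + 7)/(2·50) ≡ 4/39. 39⁻¹ ≡ 36 (mod 61) since 39·36 = 1404 ≡ 1, so λ ≡ 4·36 ≡ 22.
  x = λ² - 11 - 11 = 484 - 22 ≡ 35; y = λ·(11 - 35) - 50 ≡ 32. → (35, 32)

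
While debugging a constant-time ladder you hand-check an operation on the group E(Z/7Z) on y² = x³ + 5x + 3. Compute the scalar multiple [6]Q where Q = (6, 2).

O

Repeated addition: build up to 6Q.
2Q: tangent at (6, 2): λ = (3·6² + 5)/(2·2) ≡ 1/4. 4⁻¹ ≡ 2 (mod 7), so λ ≡ 1·2 ≡ 2.
  x = λ² - 6 - 6 = 4 - 12 ≡ 6; y = λ·(6 - 6) - 2 ≡ 5. → (6, 5)
3Q: (6, 5) + (6, 2): same x and y₁ ≡ -y₂, so the sum is the point at infinity.
4Q: the point at infinity + (6, 2) = (6, 2) (identity).
5Q: tangent at (6, 2): λ = (3·6² + 5)/(2·2) ≡ 1/4. 4⁻¹ ≡ 2 (mod 7), so λ ≡ 1·2 ≡ 2.
  x = λ² - 6 - 6 = 4 - 12 ≡ 6; y = λ·(6 - 6) - 2 ≡ 5. → (6, 5)
6Q: (6, 5) + (6, 2): same x and y₁ ≡ -y₂, so the sum is the point at infinity.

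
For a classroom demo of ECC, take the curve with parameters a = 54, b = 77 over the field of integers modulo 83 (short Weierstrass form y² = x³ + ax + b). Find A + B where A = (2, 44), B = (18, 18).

(41, 9)

(2, 44) + (18, 18). λ = (18 - 44)/(18 - 2) ≡ 57/16 mod 83. 16⁻¹ ≡ 26 (mod 83), so λ ≡ 71.
  x = λ² - 2 - 18 = 5041 - 20 ≡ 41; y = λ·(2 - 41) - 44 ≡ 9. → (41, 9)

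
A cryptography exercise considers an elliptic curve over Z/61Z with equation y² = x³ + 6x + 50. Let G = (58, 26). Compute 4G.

Double-and-add on 4 = (100)₂. Start with G = (58, 26) for the leading 1-bit.
double: tangent at (58, 26): λ = (3·58² + 6)/(2·26) ≡ 33/52. 52⁻¹ ≡ 27 (mod 61), so λ ≡ 33·27 ≡ 37.
  x = λ² - 58 - 58 = 1369 - 116 ≡ 33; y = λ·(58 - 33) - 26 ≡ 45. → (33, 45)
double: tangent at (33, 45): λ = (3·33² + 6)/(2·45) ≡ 40/29. 29⁻¹ ≡ 40 (mod 61), so λ ≡ 40·40 ≡ 14.
  x = λ² - 33 - 33 = 196 - 66 ≡ 8; y = λ·(33 - 8) - 45 ≡ 0. → (8, 0)

(8, 0)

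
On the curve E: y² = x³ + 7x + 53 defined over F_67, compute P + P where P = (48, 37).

(20, 35)

tangent at (48, 37): λ = (3·48² + 7)/(2·37) ≡ 18/7. 7⁻¹ ≡ 48 (mod 67), so λ ≡ 18·48 ≡ 60.
  x = λ² - 48 - 48 = 3600 - 96 ≡ 20; y = λ·(48 - 20) - 37 ≡ 35. → (20, 35)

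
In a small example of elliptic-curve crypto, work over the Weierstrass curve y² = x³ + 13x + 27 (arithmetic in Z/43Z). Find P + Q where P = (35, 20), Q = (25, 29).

(35, 20) + (25, 29). λ = (29 - 20)/(25 - 35) ≡ 9/33 mod 43. 33⁻¹ ≡ 30 (mod 43), so λ ≡ 12.
  x = λ² - 35 - 25 = 144 - 60 ≡ 41; y = λ·(35 - 41) - 20 ≡ 37. → (41, 37)

(41, 37)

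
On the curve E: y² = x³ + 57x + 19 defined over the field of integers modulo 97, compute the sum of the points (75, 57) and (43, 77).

(75, 57) + (43, 77). λ = (77 - 57)/(43 - 75) ≡ 20/65 mod 97. 65⁻¹ ≡ 3 (mod 97), so λ ≡ 60.
  x = λ² - 75 - 43 = 3600 - 118 ≡ 87; y = λ·(75 - 87) - 57 ≡ 96. → (87, 96)

(87, 96)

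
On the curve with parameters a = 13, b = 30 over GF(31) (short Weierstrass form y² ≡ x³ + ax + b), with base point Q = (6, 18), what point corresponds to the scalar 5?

(27, 21)

Double-and-add on 5 = (101)₂. Start with Q = (6, 18) for the leading 1-bit.
double: tangent at (6, 18): λ = (3·6² + 13)/(2·18) ≡ 28/5. 5⁻¹ ≡ 25 (mod 31), so λ ≡ 28·25 ≡ 18.
  x = λ² - 6 - 6 = 324 - 12 ≡ 2; y = λ·(6 - 2) - 18 ≡ 23. → (2, 23)
double: tangent at (2, 23): λ = (3·2² + 13)/(2·23) ≡ 25/15. 15⁻¹ ≡ 29 (mod 31) since 15·29 = 435 ≡ 1, so λ ≡ 25·29 ≡ 12.
  x = λ² - 2 - 2 = 144 - 4 ≡ 16; y = λ·(2 - 16) - 23 ≡ 26. → (16, 26)
add Q: (16, 26) + (6, 18). λ = (18 - 26)/(6 - 16) ≡ 23/21 mod 31. 21⁻¹ ≡ 3 (mod 31) since 21·3 = 63 ≡ 1, so λ ≡ 7.
  x = λ² - 16 - 6 = 49 - 22 ≡ 27; y = λ·(16 - 27) - 26 ≡ 21. → (27, 21)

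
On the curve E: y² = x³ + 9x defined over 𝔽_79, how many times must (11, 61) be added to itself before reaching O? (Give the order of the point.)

8

2P: tangent at (11, 61): λ = (3·11² + 9)/(2·61) ≡ 56/43. 43⁻¹ ≡ 68 (mod 79), so λ ≡ 56·68 ≡ 16.
  x = λ² - 11 - 11 = 256 - 22 ≡ 76; y = λ·(11 - 76) - 61 ≡ 5. → (76, 5)
3P: (76, 5) + (11, 61). λ = (61 - 5)/(11 - 76) ≡ 56/14 mod 79. 14⁻¹ ≡ 17 (mod 79), so λ ≡ 4.
  x = λ² - 76 - 11 = 16 - 87 ≡ 8; y = λ·(76 - 8) - 5 ≡ 30. → (8, 30)
4P: (8, 30) + (11, 61). λ = (61 - 30)/(11 - 8) ≡ 31/3 mod 79. 3⁻¹ ≡ 53 (mod 79), so λ ≡ 63.
  x = λ² - 8 - 11 = 3969 - 19 ≡ 0; y = λ·(8 - 0) - 30 ≡ 0. → (0, 0)
5P: (0, 0) + (11, 61). λ = (61 - 0)/(11 - 0) ≡ 61/11 mod 79. 11⁻¹ ≡ 36 (mod 79), so λ ≡ 63.
  x = λ² - 0 - 11 = 3969 - 11 ≡ 8; y = λ·(0 - 8) - 0 ≡ 49. → (8, 49)
6P: (8, 49) + (11, 61). λ = (61 - 49)/(11 - 8) ≡ 12/3 mod 79. 3⁻¹ ≡ 53 (mod 79), so λ ≡ 4.
  x = λ² - 8 - 11 = 16 - 19 ≡ 76; y = λ·(8 - 76) - 49 ≡ 74. → (76, 74)
7P: (76, 74) + (11, 61). λ = (61 - 74)/(11 - 76) ≡ 66/14 mod 79. 14⁻¹ ≡ 17 (mod 79) since 14·17 = 238 ≡ 1, so λ ≡ 16.
  x = λ² - 76 - 11 = 256 - 87 ≡ 11; y = λ·(76 - 11) - 74 ≡ 18. → (11, 18)
8P: (11, 18) + (11, 61): same x and y₁ ≡ -y₂, so the sum is O.
8P = O, so the order is 8.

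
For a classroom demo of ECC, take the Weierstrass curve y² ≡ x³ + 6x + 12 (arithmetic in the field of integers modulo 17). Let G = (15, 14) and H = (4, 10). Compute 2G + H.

First 2G:
Repeated addition: build up to 2G.
2G: tangent at (15, 14): λ = (3·15² + 6)/(2·14) ≡ 1/11. 11⁻¹ ≡ 14 (mod 17) since 11·14 = 154 ≡ 1, so λ ≡ 1·14 ≡ 14.
  x = λ² - 15 - 15 = 196 - 30 ≡ 13; y = λ·(15 - 13) - 14 ≡ 14. → (13, 14)
2G = (13, 14).
Finally 2G + H:
(13, 14) + (4, 10). λ = (10 - 14)/(4 - 13) ≡ 13/8 mod 17. 8⁻¹ ≡ 15 (mod 17) since 8·15 = 120 ≡ 1, so λ ≡ 8.
  x = λ² - 13 - 4 = 64 - 17 ≡ 13; y = λ·(13 - 13) - 14 ≡ 3. → (13, 3)

(13, 3)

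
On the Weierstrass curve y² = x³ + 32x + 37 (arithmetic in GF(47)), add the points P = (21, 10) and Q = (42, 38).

(21, 10) + (42, 38). λ = (38 - 10)/(42 - 21) ≡ 28/21 mod 47. 21⁻¹ ≡ 9 (mod 47) since 21·9 = 189 ≡ 1, so λ ≡ 17.
  x = λ² - 21 - 42 = 289 - 63 ≡ 38; y = λ·(21 - 38) - 10 ≡ 30. → (38, 30)

(38, 30)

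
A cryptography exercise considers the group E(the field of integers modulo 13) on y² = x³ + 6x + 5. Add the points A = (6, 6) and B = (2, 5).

(1, 5)

(6, 6) + (2, 5). λ = (5 - 6)/(2 - 6) ≡ 12/9 mod 13. 9⁻¹ ≡ 3 (mod 13), so λ ≡ 10.
  x = λ² - 6 - 2 = 100 - 8 ≡ 1; y = λ·(6 - 1) - 6 ≡ 5. → (1, 5)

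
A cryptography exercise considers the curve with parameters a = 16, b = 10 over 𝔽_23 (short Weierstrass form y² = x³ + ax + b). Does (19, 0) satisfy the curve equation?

no

y² = 0² ≡ 0; x³ + 16x + 10 = 7173 ≡ 20 (mod 23). 0 ≠ 20.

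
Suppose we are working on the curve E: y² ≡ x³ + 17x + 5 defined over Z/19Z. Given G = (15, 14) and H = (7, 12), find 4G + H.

(7, 7)

First 4G:
Double-and-add on 4 = (100)₂. Start with G = (15, 14) for the leading 1-bit.
double: tangent at (15, 14): λ = (3·15² + 17)/(2·14) ≡ 8/9. 9⁻¹ ≡ 17 (mod 19), so λ ≡ 8·17 ≡ 3.
  x = λ² - 15 - 15 = 9 - 30 ≡ 17; y = λ·(15 - 17) - 14 ≡ 18. → (17, 18)
double: tangent at (17, 18): λ = (3·17² + 17)/(2·18) ≡ 10/17. 17⁻¹ ≡ 9 (mod 19), so λ ≡ 10·9 ≡ 14.
  x = λ² - 17 - 17 = 196 - 34 ≡ 10; y = λ·(17 - 10) - 18 ≡ 4. → (10, 4)
4G = (10, 4).
Finally 4G + H:
(10, 4) + (7, 12). λ = (12 - 4)/(7 - 10) ≡ 8/16 mod 19. 16⁻¹ ≡ 6 (mod 19), so λ ≡ 10.
  x = λ² - 10 - 7 = 100 - 17 ≡ 7; y = λ·(10 - 7) - 4 ≡ 7. → (7, 7)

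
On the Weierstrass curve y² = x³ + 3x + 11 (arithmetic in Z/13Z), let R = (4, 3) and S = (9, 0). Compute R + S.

(4, 3) + (9, 0). λ = (0 - 3)/(9 - 4) ≡ 10/5 mod 13. 5⁻¹ ≡ 8 (mod 13) since 5·8 = 40 ≡ 1, so λ ≡ 2.
  x = λ² - 4 - 9 = 4 - 13 ≡ 4; y = λ·(4 - 4) - 3 ≡ 10. → (4, 10)

(4, 10)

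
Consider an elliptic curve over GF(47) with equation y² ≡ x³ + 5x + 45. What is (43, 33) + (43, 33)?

(15, 8)

tangent at (43, 33): λ = (3·43² + 5)/(2·33) ≡ 6/19. 19⁻¹ ≡ 5 (mod 47), so λ ≡ 6·5 ≡ 30.
  x = λ² - 43 - 43 = 900 - 86 ≡ 15; y = λ·(43 - 15) - 33 ≡ 8. → (15, 8)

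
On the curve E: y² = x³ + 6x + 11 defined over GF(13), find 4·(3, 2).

(5, 6)

Write G = (3, 2).
Double-and-add on 4 = (100)₂. Start with G = (3, 2) for the leading 1-bit.
double: tangent at (3, 2): λ = (3·3² + 6)/(2·2) ≡ 7/4. 4⁻¹ ≡ 10 (mod 13), so λ ≡ 7·10 ≡ 5.
  x = λ² - 3 - 3 = 25 - 6 ≡ 6; y = λ·(3 - 6) - 2 ≡ 9. → (6, 9)
double: tangent at (6, 9): λ = (3·6² + 6)/(2·9) ≡ 10/5. 5⁻¹ ≡ 8 (mod 13), so λ ≡ 10·8 ≡ 2.
  x = λ² - 6 - 6 = 4 - 12 ≡ 5; y = λ·(6 - 5) - 9 ≡ 6. → (5, 6)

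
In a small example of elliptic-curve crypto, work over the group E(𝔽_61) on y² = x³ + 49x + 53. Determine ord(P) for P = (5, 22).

2P: tangent at (5, 22): λ = (3·5² + 49)/(2·22) ≡ 2/44. 44⁻¹ ≡ 43 (mod 61), so λ ≡ 2·43 ≡ 25.
  x = λ² - 5 - 5 = 625 - 10 ≡ 5; y = λ·(5 - 5) - 22 ≡ 39. → (5, 39)
3P: (5, 39) + (5, 22): same x and y₁ ≡ -y₂, so the sum is 𝒪.
3P = 𝒪, so the order is 3.

3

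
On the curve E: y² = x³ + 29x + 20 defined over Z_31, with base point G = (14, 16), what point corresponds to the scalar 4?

Repeated addition: build up to 4G.
2G: tangent at (14, 16): λ = (3·14² + 29)/(2·16) ≡ 28/1. 1⁻¹ ≡ 1 (mod 31), so λ ≡ 28·1 ≡ 28.
  x = λ² - 14 - 14 = 784 - 28 ≡ 12; y = λ·(14 - 12) - 16 ≡ 9. → (12, 9)
3G: (12, 9) + (14, 16). λ = (16 - 9)/(14 - 12) ≡ 7/2 mod 31. 2⁻¹ ≡ 16 (mod 31), so λ ≡ 19.
  x = λ² - 12 - 14 = 361 - 26 ≡ 25; y = λ·(12 - 25) - 9 ≡ 23. → (25, 23)
4G: (25, 23) + (14, 16). λ = (16 - 23)/(14 - 25) ≡ 24/20 mod 31. 20⁻¹ ≡ 14 (mod 31), so λ ≡ 26.
  x = λ² - 25 - 14 = 676 - 39 ≡ 17; y = λ·(25 - 17) - 23 ≡ 30. → (17, 30)

(17, 30)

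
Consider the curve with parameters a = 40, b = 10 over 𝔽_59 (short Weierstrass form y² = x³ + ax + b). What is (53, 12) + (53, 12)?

(32, 29)

tangent at (53, 12): λ = (3·53² + 40)/(2·12) ≡ 30/24. 24⁻¹ ≡ 32 (mod 59), so λ ≡ 30·32 ≡ 16.
  x = λ² - 53 - 53 = 256 - 106 ≡ 32; y = λ·(53 - 32) - 12 ≡ 29. → (32, 29)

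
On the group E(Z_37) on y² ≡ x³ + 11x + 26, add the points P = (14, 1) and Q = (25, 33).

(19, 8)

(14, 1) + (25, 33). λ = (33 - 1)/(25 - 14) ≡ 32/11 mod 37. 11⁻¹ ≡ 27 (mod 37), so λ ≡ 13.
  x = λ² - 14 - 25 = 169 - 39 ≡ 19; y = λ·(14 - 19) - 1 ≡ 8. → (19, 8)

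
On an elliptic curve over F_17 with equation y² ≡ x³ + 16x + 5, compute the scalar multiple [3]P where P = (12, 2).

(10, 14)

Repeated addition: build up to 3P.
2P: tangent at (12, 2): λ = (3·12² + 16)/(2·2) ≡ 6/4. 4⁻¹ ≡ 13 (mod 17), so λ ≡ 6·13 ≡ 10.
  x = λ² - 12 - 12 = 100 - 24 ≡ 8; y = λ·(12 - 8) - 2 ≡ 4. → (8, 4)
3P: (8, 4) + (12, 2). λ = (2 - 4)/(12 - 8) ≡ 15/4 mod 17. 4⁻¹ ≡ 13 (mod 17) since 4·13 = 52 ≡ 1, so λ ≡ 8.
  x = λ² - 8 - 12 = 64 - 20 ≡ 10; y = λ·(8 - 10) - 4 ≡ 14. → (10, 14)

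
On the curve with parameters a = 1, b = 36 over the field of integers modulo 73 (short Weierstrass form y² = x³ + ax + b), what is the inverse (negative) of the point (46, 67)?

-(46, 67) = (46, -67 mod 73) = (46, 6).

(46, 6)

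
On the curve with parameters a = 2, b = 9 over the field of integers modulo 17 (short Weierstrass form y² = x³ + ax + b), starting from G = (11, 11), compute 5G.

Double-and-add on 5 = (101)₂. Start with G = (11, 11) for the leading 1-bit.
double: tangent at (11, 11): λ = (3·11² + 2)/(2·11) ≡ 8/5. 5⁻¹ ≡ 7 (mod 17), so λ ≡ 8·7 ≡ 5.
  x = λ² - 11 - 11 = 25 - 22 ≡ 3; y = λ·(11 - 3) - 11 ≡ 12. → (3, 12)
double: tangent at (3, 12): λ = (3·3² + 2)/(2·12) ≡ 12/7. 7⁻¹ ≡ 5 (mod 17) since 7·5 = 35 ≡ 1, so λ ≡ 12·5 ≡ 9.
  x = λ² - 3 - 3 = 81 - 6 ≡ 7; y = λ·(3 - 7) - 12 ≡ 3. → (7, 3)
add G: (7, 3) + (11, 11). λ = (11 - 3)/(11 - 7) ≡ 8/4 mod 17. 4⁻¹ ≡ 13 (mod 17) since 4·13 = 52 ≡ 1, so λ ≡ 2.
  x = λ² - 7 - 11 = 4 - 18 ≡ 3; y = λ·(7 - 3) - 3 ≡ 5. → (3, 5)

(3, 5)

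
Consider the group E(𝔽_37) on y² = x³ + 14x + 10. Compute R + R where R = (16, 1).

(2, 34)

tangent at (16, 1): λ = (3·16² + 14)/(2·1) ≡ 5/2. 2⁻¹ ≡ 19 (mod 37) since 2·19 = 38 ≡ 1, so λ ≡ 5·19 ≡ 21.
  x = λ² - 16 - 16 = 441 - 32 ≡ 2; y = λ·(16 - 2) - 1 ≡ 34. → (2, 34)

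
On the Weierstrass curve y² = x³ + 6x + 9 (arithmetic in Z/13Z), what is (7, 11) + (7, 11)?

(2, 9)

tangent at (7, 11): λ = (3·7² + 6)/(2·11) ≡ 10/9. 9⁻¹ ≡ 3 (mod 13) since 9·3 = 27 ≡ 1, so λ ≡ 10·3 ≡ 4.
  x = λ² - 7 - 7 = 16 - 14 ≡ 2; y = λ·(7 - 2) - 11 ≡ 9. → (2, 9)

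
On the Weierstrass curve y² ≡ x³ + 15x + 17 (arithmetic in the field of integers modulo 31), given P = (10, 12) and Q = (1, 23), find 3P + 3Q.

First 3P:
Repeated addition: build up to 3P.
2P: tangent at (10, 12): λ = (3·10² + 15)/(2·12) ≡ 5/24. 24⁻¹ ≡ 22 (mod 31), so λ ≡ 5·22 ≡ 17.
  x = λ² - 10 - 10 = 289 - 20 ≡ 21; y = λ·(10 - 21) - 12 ≡ 18. → (21, 18)
3P: (21, 18) + (10, 12). λ = (12 - 18)/(10 - 21) ≡ 25/20 mod 31. 20⁻¹ ≡ 14 (mod 31), so λ ≡ 9.
  x = λ² - 21 - 10 = 81 - 31 ≡ 19; y = λ·(21 - 19) - 18 ≡ 0. → (19, 0)
3P = (19, 0).
Next 3Q:
Repeated addition: build up to 3Q.
2Q: tangent at (1, 23): λ = (3·1² + 15)/(2·23) ≡ 18/15. 15⁻¹ ≡ 29 (mod 31), so λ ≡ 18·29 ≡ 26.
  x = λ² - 1 - 1 = 676 - 2 ≡ 23; y = λ·(1 - 23) - 23 ≡ 25. → (23, 25)
3Q: (23, 25) + (1, 23). λ = (23 - 25)/(1 - 23) ≡ 29/9 mod 31. 9⁻¹ ≡ 7 (mod 31), so λ ≡ 17.
  x = λ² - 23 - 1 = 289 - 24 ≡ 17; y = λ·(23 - 17) - 25 ≡ 15. → (17, 15)
3Q = (17, 15).
Finally 3P + 3Q:
(19, 0) + (17, 15). λ = (15 - 0)/(17 - 19) ≡ 15/29 mod 31. 29⁻¹ ≡ 15 (mod 31), so λ ≡ 8.
  x = λ² - 19 - 17 = 64 - 36 ≡ 28; y = λ·(19 - 28) - 0 ≡ 21. → (28, 21)

(28, 21)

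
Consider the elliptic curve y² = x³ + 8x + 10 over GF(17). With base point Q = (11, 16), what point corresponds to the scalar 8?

(4, 15)

Repeated addition: build up to 8Q.
2Q: tangent at (11, 16): λ = (3·11² + 8)/(2·16) ≡ 14/15. 15⁻¹ ≡ 8 (mod 17), so λ ≡ 14·8 ≡ 10.
  x = λ² - 11 - 11 = 100 - 22 ≡ 10; y = λ·(11 - 10) - 16 ≡ 11. → (10, 11)
3Q: (10, 11) + (11, 16). λ = (16 - 11)/(11 - 10) ≡ 5/1 mod 17. 1⁻¹ ≡ 1 (mod 17), so λ ≡ 5.
  x = λ² - 10 - 11 = 25 - 21 ≡ 4; y = λ·(10 - 4) - 11 ≡ 2. → (4, 2)
4Q: (4, 2) + (11, 16). λ = (16 - 2)/(11 - 4) ≡ 14/7 mod 17. 7⁻¹ ≡ 5 (mod 17), so λ ≡ 2.
  x = λ² - 4 - 11 = 4 - 15 ≡ 6; y = λ·(4 - 6) - 2 ≡ 11. → (6, 11)
5Q: (6, 11) + (11, 16). λ = (16 - 11)/(11 - 6) ≡ 5/5 mod 17. 5⁻¹ ≡ 7 (mod 17), so λ ≡ 1.
  x = λ² - 6 - 11 = 1 - 17 ≡ 1; y = λ·(6 - 1) - 11 ≡ 11. → (1, 11)
6Q: (1, 11) + (11, 16). λ = (16 - 11)/(11 - 1) ≡ 5/10 mod 17. 10⁻¹ ≡ 12 (mod 17), so λ ≡ 9.
  x = λ² - 1 - 11 = 81 - 12 ≡ 1; y = λ·(1 - 1) - 11 ≡ 6. → (1, 6)
7Q: (1, 6) + (11, 16). λ = (16 - 6)/(11 - 1) ≡ 10/10 mod 17. 10⁻¹ ≡ 12 (mod 17), so λ ≡ 1.
  x = λ² - 1 - 11 = 1 - 12 ≡ 6; y = λ·(1 - 6) - 6 ≡ 6. → (6, 6)
8Q: (6, 6) + (11, 16). λ = (16 - 6)/(11 - 6) ≡ 10/5 mod 17. 5⁻¹ ≡ 7 (mod 17) since 5·7 = 35 ≡ 1, so λ ≡ 2.
  x = λ² - 6 - 11 = 4 - 17 ≡ 4; y = λ·(6 - 4) - 6 ≡ 15. → (4, 15)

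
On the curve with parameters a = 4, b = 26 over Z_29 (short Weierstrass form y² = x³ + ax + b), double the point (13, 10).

(7, 7)

tangent at (13, 10): λ = (3·13² + 4)/(2·10) ≡ 18/20. 20⁻¹ ≡ 16 (mod 29), so λ ≡ 18·16 ≡ 27.
  x = λ² - 13 - 13 = 729 - 26 ≡ 7; y = λ·(13 - 7) - 10 ≡ 7. → (7, 7)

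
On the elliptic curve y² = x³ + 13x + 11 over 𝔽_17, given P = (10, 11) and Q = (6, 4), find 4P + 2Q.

(3, 3)

First 4P:
Repeated addition: build up to 4P.
2P: tangent at (10, 11): λ = (3·10² + 13)/(2·11) ≡ 7/5. 5⁻¹ ≡ 7 (mod 17), so λ ≡ 7·7 ≡ 15.
  x = λ² - 10 - 10 = 225 - 20 ≡ 1; y = λ·(10 - 1) - 11 ≡ 5. → (1, 5)
3P: (1, 5) + (10, 11). λ = (11 - 5)/(10 - 1) ≡ 6/9 mod 17. 9⁻¹ ≡ 2 (mod 17), so λ ≡ 12.
  x = λ² - 1 - 10 = 144 - 11 ≡ 14; y = λ·(1 - 14) - 5 ≡ 9. → (14, 9)
4P: (14, 9) + (10, 11). λ = (11 - 9)/(10 - 14) ≡ 2/13 mod 17. 13⁻¹ ≡ 4 (mod 17), so λ ≡ 8.
  x = λ² - 14 - 10 = 64 - 24 ≡ 6; y = λ·(14 - 6) - 9 ≡ 4. → (6, 4)
4P = (6, 4).
Next 2Q:
Repeated addition: build up to 2Q.
2Q: tangent at (6, 4): λ = (3·6² + 13)/(2·4) ≡ 2/8. 8⁻¹ ≡ 15 (mod 17) since 8·15 = 120 ≡ 1, so λ ≡ 2·15 ≡ 13.
  x = λ² - 6 - 6 = 169 - 12 ≡ 4; y = λ·(6 - 4) - 4 ≡ 5. → (4, 5)
2Q = (4, 5).
Finally 4P + 2Q:
(6, 4) + (4, 5). λ = (5 - 4)/(4 - 6) ≡ 1/15 mod 17. 15⁻¹ ≡ 8 (mod 17), so λ ≡ 8.
  x = λ² - 6 - 4 = 64 - 10 ≡ 3; y = λ·(6 - 3) - 4 ≡ 3. → (3, 3)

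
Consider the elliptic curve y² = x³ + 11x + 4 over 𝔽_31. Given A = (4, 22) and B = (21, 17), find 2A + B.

First 2A:
Repeated addition: build up to 2A.
2A: tangent at (4, 22): λ = (3·4² + 11)/(2·22) ≡ 28/13. 13⁻¹ ≡ 12 (mod 31), so λ ≡ 28·12 ≡ 26.
  x = λ² - 4 - 4 = 676 - 8 ≡ 17; y = λ·(4 - 17) - 22 ≡ 12. → (17, 12)
2A = (17, 12).
Finally 2A + B:
(17, 12) + (21, 17). λ = (17 - 12)/(21 - 17) ≡ 5/4 mod 31. 4⁻¹ ≡ 8 (mod 31), so λ ≡ 9.
  x = λ² - 17 - 21 = 81 - 38 ≡ 12; y = λ·(17 - 12) - 12 ≡ 2. → (12, 2)

(12, 2)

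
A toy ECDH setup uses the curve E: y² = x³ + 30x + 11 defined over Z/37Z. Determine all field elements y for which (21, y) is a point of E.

x³ + 30x + 11 = 9902 ≡ 23 (mod 37).
23 is a non-residue mod 37; no y exists.

none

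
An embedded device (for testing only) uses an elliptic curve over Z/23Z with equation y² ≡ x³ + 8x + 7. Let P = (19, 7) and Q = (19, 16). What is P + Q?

O

The two points share x = 19 and their y-coordinates satisfy 7 + 16 ≡ 0 (mod 23), so they are inverses. Their sum is the point at infinity.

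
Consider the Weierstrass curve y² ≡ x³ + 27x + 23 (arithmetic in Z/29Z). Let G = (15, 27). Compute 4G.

Repeated addition: build up to 4G.
2G: tangent at (15, 27): λ = (3·15² + 27)/(2·27) ≡ 6/25. 25⁻¹ ≡ 7 (mod 29) since 25·7 = 175 ≡ 1, so λ ≡ 6·7 ≡ 13.
  x = λ² - 15 - 15 = 169 - 30 ≡ 23; y = λ·(15 - 23) - 27 ≡ 14. → (23, 14)
3G: (23, 14) + (15, 27). λ = (27 - 14)/(15 - 23) ≡ 13/21 mod 29. 21⁻¹ ≡ 18 (mod 29) since 21·18 = 378 ≡ 1, so λ ≡ 2.
  x = λ² - 23 - 15 = 4 - 38 ≡ 24; y = λ·(23 - 24) - 14 ≡ 13. → (24, 13)
4G: (24, 13) + (15, 27). λ = (27 - 13)/(15 - 24) ≡ 14/20 mod 29. 20⁻¹ ≡ 16 (mod 29) since 20·16 = 320 ≡ 1, so λ ≡ 21.
  x = λ² - 24 - 15 = 441 - 39 ≡ 25; y = λ·(24 - 25) - 13 ≡ 24. → (25, 24)

(25, 24)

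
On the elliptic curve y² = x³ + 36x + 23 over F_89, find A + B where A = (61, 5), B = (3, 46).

(75, 54)

(61, 5) + (3, 46). λ = (46 - 5)/(3 - 61) ≡ 41/31 mod 89. 31⁻¹ ≡ 23 (mod 89), so λ ≡ 53.
  x = λ² - 61 - 3 = 2809 - 64 ≡ 75; y = λ·(61 - 75) - 5 ≡ 54. → (75, 54)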